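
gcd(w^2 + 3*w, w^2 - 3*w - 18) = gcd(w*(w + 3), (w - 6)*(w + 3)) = w + 3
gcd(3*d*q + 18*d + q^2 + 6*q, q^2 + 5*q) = 1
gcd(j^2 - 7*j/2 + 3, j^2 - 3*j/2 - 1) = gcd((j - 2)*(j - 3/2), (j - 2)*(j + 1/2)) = j - 2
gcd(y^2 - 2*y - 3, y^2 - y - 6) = y - 3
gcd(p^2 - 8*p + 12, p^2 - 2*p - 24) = p - 6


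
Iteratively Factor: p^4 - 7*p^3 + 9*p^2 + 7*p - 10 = (p + 1)*(p^3 - 8*p^2 + 17*p - 10) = (p - 1)*(p + 1)*(p^2 - 7*p + 10) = (p - 5)*(p - 1)*(p + 1)*(p - 2)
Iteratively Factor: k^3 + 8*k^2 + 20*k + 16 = (k + 2)*(k^2 + 6*k + 8) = (k + 2)^2*(k + 4)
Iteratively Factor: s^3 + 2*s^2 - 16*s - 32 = (s + 4)*(s^2 - 2*s - 8) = (s - 4)*(s + 4)*(s + 2)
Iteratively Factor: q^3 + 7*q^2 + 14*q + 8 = (q + 4)*(q^2 + 3*q + 2) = (q + 1)*(q + 4)*(q + 2)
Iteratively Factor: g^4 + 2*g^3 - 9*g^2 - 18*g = (g + 3)*(g^3 - g^2 - 6*g) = g*(g + 3)*(g^2 - g - 6) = g*(g + 2)*(g + 3)*(g - 3)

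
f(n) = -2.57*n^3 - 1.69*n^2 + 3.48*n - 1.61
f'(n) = -7.71*n^2 - 3.38*n + 3.48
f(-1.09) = -4.08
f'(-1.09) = -2.00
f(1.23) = -4.67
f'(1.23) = -12.34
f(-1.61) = -0.87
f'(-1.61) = -11.06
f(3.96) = -173.93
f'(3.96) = -130.81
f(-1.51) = -1.87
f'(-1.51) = -9.00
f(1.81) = -16.09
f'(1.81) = -27.90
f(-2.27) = 11.84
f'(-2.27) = -28.58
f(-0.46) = -3.32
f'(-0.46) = 3.40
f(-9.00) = 1703.71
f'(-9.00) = -590.61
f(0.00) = -1.61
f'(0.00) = 3.48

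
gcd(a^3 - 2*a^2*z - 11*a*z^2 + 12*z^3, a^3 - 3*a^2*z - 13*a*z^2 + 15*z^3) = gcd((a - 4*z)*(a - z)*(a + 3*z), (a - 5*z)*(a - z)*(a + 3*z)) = -a^2 - 2*a*z + 3*z^2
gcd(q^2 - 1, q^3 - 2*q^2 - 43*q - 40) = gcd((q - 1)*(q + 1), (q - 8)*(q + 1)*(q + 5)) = q + 1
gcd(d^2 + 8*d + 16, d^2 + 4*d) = d + 4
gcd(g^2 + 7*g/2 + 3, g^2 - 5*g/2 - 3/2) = 1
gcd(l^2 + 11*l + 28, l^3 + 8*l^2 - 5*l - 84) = l^2 + 11*l + 28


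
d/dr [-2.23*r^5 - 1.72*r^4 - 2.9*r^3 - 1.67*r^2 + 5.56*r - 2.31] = -11.15*r^4 - 6.88*r^3 - 8.7*r^2 - 3.34*r + 5.56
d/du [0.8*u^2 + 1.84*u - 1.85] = 1.6*u + 1.84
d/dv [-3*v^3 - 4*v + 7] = -9*v^2 - 4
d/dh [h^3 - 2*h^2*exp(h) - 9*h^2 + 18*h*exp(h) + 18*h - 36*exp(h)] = -2*h^2*exp(h) + 3*h^2 + 14*h*exp(h) - 18*h - 18*exp(h) + 18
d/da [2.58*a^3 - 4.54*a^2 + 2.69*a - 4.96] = 7.74*a^2 - 9.08*a + 2.69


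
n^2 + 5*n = n*(n + 5)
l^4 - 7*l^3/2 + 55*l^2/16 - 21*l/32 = l*(l - 7/4)*(l - 3/2)*(l - 1/4)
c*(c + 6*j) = c^2 + 6*c*j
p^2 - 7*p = p*(p - 7)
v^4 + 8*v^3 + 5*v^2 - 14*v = v*(v - 1)*(v + 2)*(v + 7)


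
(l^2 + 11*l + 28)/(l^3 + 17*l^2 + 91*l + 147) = (l + 4)/(l^2 + 10*l + 21)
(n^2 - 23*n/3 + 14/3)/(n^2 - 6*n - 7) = (n - 2/3)/(n + 1)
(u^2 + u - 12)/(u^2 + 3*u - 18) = (u + 4)/(u + 6)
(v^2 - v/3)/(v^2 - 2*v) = (v - 1/3)/(v - 2)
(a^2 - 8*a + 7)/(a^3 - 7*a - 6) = (-a^2 + 8*a - 7)/(-a^3 + 7*a + 6)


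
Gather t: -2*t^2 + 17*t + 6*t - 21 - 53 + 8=-2*t^2 + 23*t - 66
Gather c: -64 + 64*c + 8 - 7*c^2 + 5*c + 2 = -7*c^2 + 69*c - 54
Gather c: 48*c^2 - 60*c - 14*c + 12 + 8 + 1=48*c^2 - 74*c + 21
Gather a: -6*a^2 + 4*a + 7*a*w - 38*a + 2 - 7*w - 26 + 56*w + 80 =-6*a^2 + a*(7*w - 34) + 49*w + 56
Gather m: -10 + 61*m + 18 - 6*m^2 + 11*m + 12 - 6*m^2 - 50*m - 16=-12*m^2 + 22*m + 4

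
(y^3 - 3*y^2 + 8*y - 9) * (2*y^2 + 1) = 2*y^5 - 6*y^4 + 17*y^3 - 21*y^2 + 8*y - 9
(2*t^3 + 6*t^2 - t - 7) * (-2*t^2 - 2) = -4*t^5 - 12*t^4 - 2*t^3 + 2*t^2 + 2*t + 14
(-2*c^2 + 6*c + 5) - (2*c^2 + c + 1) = -4*c^2 + 5*c + 4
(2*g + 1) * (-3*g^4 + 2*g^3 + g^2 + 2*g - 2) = -6*g^5 + g^4 + 4*g^3 + 5*g^2 - 2*g - 2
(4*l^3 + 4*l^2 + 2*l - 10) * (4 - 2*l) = -8*l^4 + 8*l^3 + 12*l^2 + 28*l - 40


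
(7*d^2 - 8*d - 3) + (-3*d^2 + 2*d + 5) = 4*d^2 - 6*d + 2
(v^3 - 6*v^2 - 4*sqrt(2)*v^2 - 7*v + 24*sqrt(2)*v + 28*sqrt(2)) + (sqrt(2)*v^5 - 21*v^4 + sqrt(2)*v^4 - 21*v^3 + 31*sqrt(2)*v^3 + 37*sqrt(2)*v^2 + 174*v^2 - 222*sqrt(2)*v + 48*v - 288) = sqrt(2)*v^5 - 21*v^4 + sqrt(2)*v^4 - 20*v^3 + 31*sqrt(2)*v^3 + 33*sqrt(2)*v^2 + 168*v^2 - 198*sqrt(2)*v + 41*v - 288 + 28*sqrt(2)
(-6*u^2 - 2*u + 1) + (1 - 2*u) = -6*u^2 - 4*u + 2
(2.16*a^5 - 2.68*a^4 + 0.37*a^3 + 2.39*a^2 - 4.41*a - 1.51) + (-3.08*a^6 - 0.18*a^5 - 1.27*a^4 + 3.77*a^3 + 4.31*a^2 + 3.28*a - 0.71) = -3.08*a^6 + 1.98*a^5 - 3.95*a^4 + 4.14*a^3 + 6.7*a^2 - 1.13*a - 2.22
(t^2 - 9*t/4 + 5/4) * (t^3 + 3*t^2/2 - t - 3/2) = t^5 - 3*t^4/4 - 25*t^3/8 + 21*t^2/8 + 17*t/8 - 15/8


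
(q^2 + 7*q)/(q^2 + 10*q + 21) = q/(q + 3)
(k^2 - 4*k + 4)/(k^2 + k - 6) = (k - 2)/(k + 3)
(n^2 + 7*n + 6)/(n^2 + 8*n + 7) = (n + 6)/(n + 7)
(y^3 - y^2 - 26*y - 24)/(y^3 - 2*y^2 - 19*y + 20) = (y^2 - 5*y - 6)/(y^2 - 6*y + 5)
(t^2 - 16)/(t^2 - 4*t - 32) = (t - 4)/(t - 8)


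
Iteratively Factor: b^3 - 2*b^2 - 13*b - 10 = (b - 5)*(b^2 + 3*b + 2) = (b - 5)*(b + 2)*(b + 1)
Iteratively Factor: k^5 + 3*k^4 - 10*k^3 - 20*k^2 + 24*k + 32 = (k - 2)*(k^4 + 5*k^3 - 20*k - 16) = (k - 2)*(k + 1)*(k^3 + 4*k^2 - 4*k - 16) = (k - 2)*(k + 1)*(k + 4)*(k^2 - 4) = (k - 2)^2*(k + 1)*(k + 4)*(k + 2)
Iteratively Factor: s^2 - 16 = (s + 4)*(s - 4)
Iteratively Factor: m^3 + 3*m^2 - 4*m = (m - 1)*(m^2 + 4*m) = (m - 1)*(m + 4)*(m)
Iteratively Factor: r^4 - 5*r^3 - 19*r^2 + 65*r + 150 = (r - 5)*(r^3 - 19*r - 30) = (r - 5)^2*(r^2 + 5*r + 6) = (r - 5)^2*(r + 2)*(r + 3)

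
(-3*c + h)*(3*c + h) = -9*c^2 + h^2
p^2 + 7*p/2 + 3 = (p + 3/2)*(p + 2)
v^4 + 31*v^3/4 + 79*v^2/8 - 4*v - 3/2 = (v - 1/2)*(v + 1/4)*(v + 2)*(v + 6)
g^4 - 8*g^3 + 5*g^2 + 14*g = g*(g - 7)*(g - 2)*(g + 1)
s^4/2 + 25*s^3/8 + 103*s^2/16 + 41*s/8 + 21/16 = (s/2 + 1/2)*(s + 1/2)*(s + 7/4)*(s + 3)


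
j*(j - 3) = j^2 - 3*j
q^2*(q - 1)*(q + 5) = q^4 + 4*q^3 - 5*q^2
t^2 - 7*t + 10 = (t - 5)*(t - 2)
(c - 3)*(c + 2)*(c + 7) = c^3 + 6*c^2 - 13*c - 42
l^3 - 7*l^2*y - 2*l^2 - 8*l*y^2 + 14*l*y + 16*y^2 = (l - 2)*(l - 8*y)*(l + y)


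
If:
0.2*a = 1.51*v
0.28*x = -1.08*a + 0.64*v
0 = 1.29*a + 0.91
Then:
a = -0.71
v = -0.09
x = 2.51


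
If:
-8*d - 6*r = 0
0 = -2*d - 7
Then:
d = -7/2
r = 14/3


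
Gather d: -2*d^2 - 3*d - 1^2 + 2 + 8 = -2*d^2 - 3*d + 9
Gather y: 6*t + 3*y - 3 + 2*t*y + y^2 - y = 6*t + y^2 + y*(2*t + 2) - 3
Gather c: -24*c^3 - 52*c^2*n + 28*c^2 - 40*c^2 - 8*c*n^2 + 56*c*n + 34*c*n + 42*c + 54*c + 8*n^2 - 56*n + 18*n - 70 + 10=-24*c^3 + c^2*(-52*n - 12) + c*(-8*n^2 + 90*n + 96) + 8*n^2 - 38*n - 60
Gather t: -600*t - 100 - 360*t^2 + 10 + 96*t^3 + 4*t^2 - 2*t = 96*t^3 - 356*t^2 - 602*t - 90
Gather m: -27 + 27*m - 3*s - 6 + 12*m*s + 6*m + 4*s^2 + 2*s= m*(12*s + 33) + 4*s^2 - s - 33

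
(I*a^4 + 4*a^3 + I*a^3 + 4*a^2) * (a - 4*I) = I*a^5 + 8*a^4 + I*a^4 + 8*a^3 - 16*I*a^3 - 16*I*a^2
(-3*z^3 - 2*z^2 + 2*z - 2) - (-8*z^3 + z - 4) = 5*z^3 - 2*z^2 + z + 2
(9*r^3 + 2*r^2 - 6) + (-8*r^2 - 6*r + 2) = 9*r^3 - 6*r^2 - 6*r - 4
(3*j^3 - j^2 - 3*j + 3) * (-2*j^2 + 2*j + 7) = -6*j^5 + 8*j^4 + 25*j^3 - 19*j^2 - 15*j + 21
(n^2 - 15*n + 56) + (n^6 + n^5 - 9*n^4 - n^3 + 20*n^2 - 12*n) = n^6 + n^5 - 9*n^4 - n^3 + 21*n^2 - 27*n + 56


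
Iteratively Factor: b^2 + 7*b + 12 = (b + 3)*(b + 4)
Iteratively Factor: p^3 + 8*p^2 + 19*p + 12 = (p + 3)*(p^2 + 5*p + 4) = (p + 1)*(p + 3)*(p + 4)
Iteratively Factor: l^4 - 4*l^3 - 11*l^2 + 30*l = (l - 2)*(l^3 - 2*l^2 - 15*l) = (l - 2)*(l + 3)*(l^2 - 5*l) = (l - 5)*(l - 2)*(l + 3)*(l)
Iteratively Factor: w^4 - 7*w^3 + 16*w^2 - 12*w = (w - 3)*(w^3 - 4*w^2 + 4*w) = (w - 3)*(w - 2)*(w^2 - 2*w) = w*(w - 3)*(w - 2)*(w - 2)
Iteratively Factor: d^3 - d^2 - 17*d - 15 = (d + 1)*(d^2 - 2*d - 15) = (d + 1)*(d + 3)*(d - 5)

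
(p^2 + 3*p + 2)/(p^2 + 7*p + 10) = (p + 1)/(p + 5)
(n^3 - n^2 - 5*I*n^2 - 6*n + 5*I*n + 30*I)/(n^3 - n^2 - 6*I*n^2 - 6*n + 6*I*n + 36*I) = (n - 5*I)/(n - 6*I)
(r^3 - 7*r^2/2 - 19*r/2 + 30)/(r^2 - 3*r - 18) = (r^2 - 13*r/2 + 10)/(r - 6)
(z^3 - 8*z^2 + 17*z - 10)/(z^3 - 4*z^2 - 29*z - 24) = (-z^3 + 8*z^2 - 17*z + 10)/(-z^3 + 4*z^2 + 29*z + 24)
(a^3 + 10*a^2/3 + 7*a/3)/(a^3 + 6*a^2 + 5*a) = (a + 7/3)/(a + 5)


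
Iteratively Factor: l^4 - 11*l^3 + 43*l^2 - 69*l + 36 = (l - 3)*(l^3 - 8*l^2 + 19*l - 12) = (l - 3)^2*(l^2 - 5*l + 4) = (l - 3)^2*(l - 1)*(l - 4)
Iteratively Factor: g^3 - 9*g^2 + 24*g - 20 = (g - 2)*(g^2 - 7*g + 10) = (g - 5)*(g - 2)*(g - 2)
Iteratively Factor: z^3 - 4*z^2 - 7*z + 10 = (z - 5)*(z^2 + z - 2) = (z - 5)*(z - 1)*(z + 2)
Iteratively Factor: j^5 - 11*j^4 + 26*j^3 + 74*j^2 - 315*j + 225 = (j + 3)*(j^4 - 14*j^3 + 68*j^2 - 130*j + 75) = (j - 5)*(j + 3)*(j^3 - 9*j^2 + 23*j - 15) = (j - 5)*(j - 1)*(j + 3)*(j^2 - 8*j + 15) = (j - 5)*(j - 3)*(j - 1)*(j + 3)*(j - 5)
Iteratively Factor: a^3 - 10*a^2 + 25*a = (a - 5)*(a^2 - 5*a) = (a - 5)^2*(a)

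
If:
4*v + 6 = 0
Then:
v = -3/2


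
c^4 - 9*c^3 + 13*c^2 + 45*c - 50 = (c - 5)^2*(c - 1)*(c + 2)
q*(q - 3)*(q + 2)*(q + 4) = q^4 + 3*q^3 - 10*q^2 - 24*q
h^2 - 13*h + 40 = (h - 8)*(h - 5)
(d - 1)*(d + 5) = d^2 + 4*d - 5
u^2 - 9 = (u - 3)*(u + 3)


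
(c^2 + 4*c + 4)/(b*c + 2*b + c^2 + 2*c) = (c + 2)/(b + c)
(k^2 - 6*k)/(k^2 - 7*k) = (k - 6)/(k - 7)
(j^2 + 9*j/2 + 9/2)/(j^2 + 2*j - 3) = (j + 3/2)/(j - 1)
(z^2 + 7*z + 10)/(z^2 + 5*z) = (z + 2)/z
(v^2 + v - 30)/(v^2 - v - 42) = (v - 5)/(v - 7)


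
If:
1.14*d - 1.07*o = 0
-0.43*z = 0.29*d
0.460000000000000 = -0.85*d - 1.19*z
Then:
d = -9.70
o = -10.33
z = 6.54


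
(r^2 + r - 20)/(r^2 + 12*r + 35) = (r - 4)/(r + 7)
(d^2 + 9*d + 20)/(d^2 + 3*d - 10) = (d + 4)/(d - 2)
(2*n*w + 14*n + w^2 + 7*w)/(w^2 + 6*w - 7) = (2*n + w)/(w - 1)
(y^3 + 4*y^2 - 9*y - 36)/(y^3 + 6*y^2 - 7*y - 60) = (y + 3)/(y + 5)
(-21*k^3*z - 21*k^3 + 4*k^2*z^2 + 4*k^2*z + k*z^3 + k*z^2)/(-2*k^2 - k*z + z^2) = k*(21*k^2*z + 21*k^2 - 4*k*z^2 - 4*k*z - z^3 - z^2)/(2*k^2 + k*z - z^2)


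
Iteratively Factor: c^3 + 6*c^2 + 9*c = (c + 3)*(c^2 + 3*c) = c*(c + 3)*(c + 3)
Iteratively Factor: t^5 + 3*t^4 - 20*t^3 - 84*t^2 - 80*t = (t)*(t^4 + 3*t^3 - 20*t^2 - 84*t - 80) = t*(t + 2)*(t^3 + t^2 - 22*t - 40) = t*(t - 5)*(t + 2)*(t^2 + 6*t + 8) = t*(t - 5)*(t + 2)^2*(t + 4)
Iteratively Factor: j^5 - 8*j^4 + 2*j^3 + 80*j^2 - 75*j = (j + 3)*(j^4 - 11*j^3 + 35*j^2 - 25*j) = (j - 1)*(j + 3)*(j^3 - 10*j^2 + 25*j) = (j - 5)*(j - 1)*(j + 3)*(j^2 - 5*j) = (j - 5)^2*(j - 1)*(j + 3)*(j)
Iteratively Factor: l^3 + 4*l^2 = (l + 4)*(l^2) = l*(l + 4)*(l)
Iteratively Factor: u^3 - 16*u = (u + 4)*(u^2 - 4*u) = (u - 4)*(u + 4)*(u)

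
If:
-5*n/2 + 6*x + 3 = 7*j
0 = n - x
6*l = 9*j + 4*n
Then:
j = x/2 + 3/7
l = 17*x/12 + 9/14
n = x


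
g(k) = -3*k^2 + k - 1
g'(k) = 1 - 6*k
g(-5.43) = -94.88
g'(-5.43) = 33.58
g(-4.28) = -60.24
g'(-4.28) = 26.68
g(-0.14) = -1.20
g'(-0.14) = 1.84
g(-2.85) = -28.22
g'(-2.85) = 18.10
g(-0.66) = -2.97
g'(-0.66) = 4.96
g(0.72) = -1.84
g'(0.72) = -3.32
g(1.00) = -3.00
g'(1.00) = -5.00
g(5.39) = -82.77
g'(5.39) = -31.34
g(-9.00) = -253.00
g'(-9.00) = 55.00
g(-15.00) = -691.00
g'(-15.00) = 91.00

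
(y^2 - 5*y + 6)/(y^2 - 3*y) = (y - 2)/y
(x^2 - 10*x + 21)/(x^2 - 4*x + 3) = (x - 7)/(x - 1)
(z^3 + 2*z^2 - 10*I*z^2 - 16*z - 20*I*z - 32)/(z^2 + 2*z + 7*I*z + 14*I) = (z^2 - 10*I*z - 16)/(z + 7*I)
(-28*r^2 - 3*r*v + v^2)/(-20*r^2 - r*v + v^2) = (7*r - v)/(5*r - v)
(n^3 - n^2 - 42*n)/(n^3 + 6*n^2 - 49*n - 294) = n/(n + 7)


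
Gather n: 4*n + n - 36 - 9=5*n - 45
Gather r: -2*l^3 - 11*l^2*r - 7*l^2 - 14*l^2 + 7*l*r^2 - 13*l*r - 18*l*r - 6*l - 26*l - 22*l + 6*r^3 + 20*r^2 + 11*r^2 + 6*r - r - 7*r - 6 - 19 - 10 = -2*l^3 - 21*l^2 - 54*l + 6*r^3 + r^2*(7*l + 31) + r*(-11*l^2 - 31*l - 2) - 35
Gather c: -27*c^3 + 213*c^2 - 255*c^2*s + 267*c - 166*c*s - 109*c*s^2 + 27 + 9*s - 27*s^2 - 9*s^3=-27*c^3 + c^2*(213 - 255*s) + c*(-109*s^2 - 166*s + 267) - 9*s^3 - 27*s^2 + 9*s + 27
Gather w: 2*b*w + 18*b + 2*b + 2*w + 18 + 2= 20*b + w*(2*b + 2) + 20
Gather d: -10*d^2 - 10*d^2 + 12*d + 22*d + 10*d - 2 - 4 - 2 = -20*d^2 + 44*d - 8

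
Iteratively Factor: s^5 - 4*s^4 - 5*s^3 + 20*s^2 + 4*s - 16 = (s + 2)*(s^4 - 6*s^3 + 7*s^2 + 6*s - 8) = (s + 1)*(s + 2)*(s^3 - 7*s^2 + 14*s - 8) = (s - 2)*(s + 1)*(s + 2)*(s^2 - 5*s + 4) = (s - 2)*(s - 1)*(s + 1)*(s + 2)*(s - 4)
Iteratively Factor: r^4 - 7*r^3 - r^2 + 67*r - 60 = (r + 3)*(r^3 - 10*r^2 + 29*r - 20) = (r - 4)*(r + 3)*(r^2 - 6*r + 5) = (r - 4)*(r - 1)*(r + 3)*(r - 5)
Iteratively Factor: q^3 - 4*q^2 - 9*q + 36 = (q - 3)*(q^2 - q - 12) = (q - 4)*(q - 3)*(q + 3)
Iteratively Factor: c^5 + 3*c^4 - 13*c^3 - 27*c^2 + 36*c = (c + 4)*(c^4 - c^3 - 9*c^2 + 9*c) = (c + 3)*(c + 4)*(c^3 - 4*c^2 + 3*c) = c*(c + 3)*(c + 4)*(c^2 - 4*c + 3) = c*(c - 3)*(c + 3)*(c + 4)*(c - 1)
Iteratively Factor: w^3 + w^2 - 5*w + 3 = (w + 3)*(w^2 - 2*w + 1) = (w - 1)*(w + 3)*(w - 1)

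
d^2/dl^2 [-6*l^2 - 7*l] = -12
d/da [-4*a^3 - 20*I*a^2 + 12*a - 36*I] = -12*a^2 - 40*I*a + 12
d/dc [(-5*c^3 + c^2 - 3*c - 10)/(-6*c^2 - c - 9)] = (30*c^4 + 10*c^3 + 116*c^2 - 138*c + 17)/(36*c^4 + 12*c^3 + 109*c^2 + 18*c + 81)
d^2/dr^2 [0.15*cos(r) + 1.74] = -0.15*cos(r)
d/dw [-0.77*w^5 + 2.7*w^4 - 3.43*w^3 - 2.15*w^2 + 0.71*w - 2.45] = -3.85*w^4 + 10.8*w^3 - 10.29*w^2 - 4.3*w + 0.71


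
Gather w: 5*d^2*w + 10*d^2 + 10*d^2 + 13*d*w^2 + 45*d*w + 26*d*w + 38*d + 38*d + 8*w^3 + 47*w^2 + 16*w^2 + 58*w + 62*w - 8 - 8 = 20*d^2 + 76*d + 8*w^3 + w^2*(13*d + 63) + w*(5*d^2 + 71*d + 120) - 16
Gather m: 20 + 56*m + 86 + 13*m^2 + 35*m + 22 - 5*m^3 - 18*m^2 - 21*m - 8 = -5*m^3 - 5*m^2 + 70*m + 120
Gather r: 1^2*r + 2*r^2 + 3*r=2*r^2 + 4*r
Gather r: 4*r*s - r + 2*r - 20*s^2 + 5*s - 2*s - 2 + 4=r*(4*s + 1) - 20*s^2 + 3*s + 2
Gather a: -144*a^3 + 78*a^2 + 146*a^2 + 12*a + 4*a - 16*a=-144*a^3 + 224*a^2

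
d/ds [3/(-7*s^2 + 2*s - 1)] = 6*(7*s - 1)/(7*s^2 - 2*s + 1)^2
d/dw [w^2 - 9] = 2*w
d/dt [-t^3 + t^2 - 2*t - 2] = -3*t^2 + 2*t - 2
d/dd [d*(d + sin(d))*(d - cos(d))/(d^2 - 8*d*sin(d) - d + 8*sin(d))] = (d*(d + sin(d))*(d - cos(d))*(8*d*cos(d) - 2*d - 8*sqrt(2)*cos(d + pi/4) + 1) + (d^2 - 8*d*sin(d) - d + 8*sin(d))*(sqrt(2)*d^2*sin(d + pi/4) + 3*d^2 - d*cos(2*d) - 2*sqrt(2)*d*cos(d + pi/4) - sin(2*d)/2))/((d - 1)^2*(d - 8*sin(d))^2)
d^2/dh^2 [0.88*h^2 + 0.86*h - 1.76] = 1.76000000000000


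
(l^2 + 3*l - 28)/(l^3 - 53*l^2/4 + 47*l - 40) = 4*(l + 7)/(4*l^2 - 37*l + 40)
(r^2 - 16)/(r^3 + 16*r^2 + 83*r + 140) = (r - 4)/(r^2 + 12*r + 35)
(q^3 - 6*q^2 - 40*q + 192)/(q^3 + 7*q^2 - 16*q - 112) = (q^2 - 2*q - 48)/(q^2 + 11*q + 28)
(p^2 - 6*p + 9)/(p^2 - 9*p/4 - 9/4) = 4*(p - 3)/(4*p + 3)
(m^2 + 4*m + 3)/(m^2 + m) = (m + 3)/m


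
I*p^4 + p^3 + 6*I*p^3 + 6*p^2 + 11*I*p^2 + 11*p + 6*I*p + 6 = (p + 2)*(p + 3)*(p - I)*(I*p + I)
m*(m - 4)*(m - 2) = m^3 - 6*m^2 + 8*m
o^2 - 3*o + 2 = (o - 2)*(o - 1)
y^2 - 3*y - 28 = (y - 7)*(y + 4)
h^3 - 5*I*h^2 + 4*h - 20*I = (h - 5*I)*(h - 2*I)*(h + 2*I)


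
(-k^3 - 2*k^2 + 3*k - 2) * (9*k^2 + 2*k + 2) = -9*k^5 - 20*k^4 + 21*k^3 - 16*k^2 + 2*k - 4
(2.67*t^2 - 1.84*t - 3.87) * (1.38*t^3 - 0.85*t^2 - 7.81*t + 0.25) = 3.6846*t^5 - 4.8087*t^4 - 24.6293*t^3 + 18.3274*t^2 + 29.7647*t - 0.9675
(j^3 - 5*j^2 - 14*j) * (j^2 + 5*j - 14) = j^5 - 53*j^3 + 196*j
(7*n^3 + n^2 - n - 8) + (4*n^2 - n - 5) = 7*n^3 + 5*n^2 - 2*n - 13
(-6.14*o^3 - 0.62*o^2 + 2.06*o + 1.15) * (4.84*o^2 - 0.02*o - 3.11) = -29.7176*o^5 - 2.878*o^4 + 29.0782*o^3 + 7.453*o^2 - 6.4296*o - 3.5765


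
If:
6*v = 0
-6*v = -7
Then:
No Solution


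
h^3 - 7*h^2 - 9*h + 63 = (h - 7)*(h - 3)*(h + 3)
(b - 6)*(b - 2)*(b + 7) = b^3 - b^2 - 44*b + 84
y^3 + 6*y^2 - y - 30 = (y - 2)*(y + 3)*(y + 5)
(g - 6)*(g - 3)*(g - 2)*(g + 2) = g^4 - 9*g^3 + 14*g^2 + 36*g - 72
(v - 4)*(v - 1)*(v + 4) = v^3 - v^2 - 16*v + 16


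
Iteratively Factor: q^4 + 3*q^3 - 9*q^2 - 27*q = (q - 3)*(q^3 + 6*q^2 + 9*q) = (q - 3)*(q + 3)*(q^2 + 3*q) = (q - 3)*(q + 3)^2*(q)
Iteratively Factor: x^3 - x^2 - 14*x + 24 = (x + 4)*(x^2 - 5*x + 6) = (x - 2)*(x + 4)*(x - 3)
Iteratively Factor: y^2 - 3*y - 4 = (y - 4)*(y + 1)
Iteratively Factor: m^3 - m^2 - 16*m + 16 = (m - 1)*(m^2 - 16) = (m - 1)*(m + 4)*(m - 4)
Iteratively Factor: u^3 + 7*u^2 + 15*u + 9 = (u + 1)*(u^2 + 6*u + 9) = (u + 1)*(u + 3)*(u + 3)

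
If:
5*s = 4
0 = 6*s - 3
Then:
No Solution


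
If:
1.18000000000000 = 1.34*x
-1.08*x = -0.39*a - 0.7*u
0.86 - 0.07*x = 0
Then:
No Solution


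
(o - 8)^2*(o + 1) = o^3 - 15*o^2 + 48*o + 64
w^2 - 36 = (w - 6)*(w + 6)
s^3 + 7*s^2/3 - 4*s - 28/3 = (s - 2)*(s + 2)*(s + 7/3)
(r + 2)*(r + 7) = r^2 + 9*r + 14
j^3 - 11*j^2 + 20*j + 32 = (j - 8)*(j - 4)*(j + 1)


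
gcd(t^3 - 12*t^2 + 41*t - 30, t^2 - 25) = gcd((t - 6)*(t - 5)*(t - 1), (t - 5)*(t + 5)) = t - 5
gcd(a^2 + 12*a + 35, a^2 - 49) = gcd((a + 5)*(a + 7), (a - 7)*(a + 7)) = a + 7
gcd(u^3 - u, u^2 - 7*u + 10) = 1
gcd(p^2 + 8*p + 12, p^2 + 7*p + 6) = p + 6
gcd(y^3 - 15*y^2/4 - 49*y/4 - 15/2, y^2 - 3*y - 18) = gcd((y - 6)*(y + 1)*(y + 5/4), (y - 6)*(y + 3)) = y - 6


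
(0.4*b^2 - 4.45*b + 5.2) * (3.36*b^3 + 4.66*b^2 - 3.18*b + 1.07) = 1.344*b^5 - 13.088*b^4 - 4.537*b^3 + 38.811*b^2 - 21.2975*b + 5.564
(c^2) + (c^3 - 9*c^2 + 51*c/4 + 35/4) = c^3 - 8*c^2 + 51*c/4 + 35/4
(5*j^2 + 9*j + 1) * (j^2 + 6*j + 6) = 5*j^4 + 39*j^3 + 85*j^2 + 60*j + 6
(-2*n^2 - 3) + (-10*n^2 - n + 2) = -12*n^2 - n - 1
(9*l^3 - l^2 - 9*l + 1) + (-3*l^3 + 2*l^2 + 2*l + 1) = 6*l^3 + l^2 - 7*l + 2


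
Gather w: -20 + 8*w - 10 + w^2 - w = w^2 + 7*w - 30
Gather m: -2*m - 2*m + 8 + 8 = 16 - 4*m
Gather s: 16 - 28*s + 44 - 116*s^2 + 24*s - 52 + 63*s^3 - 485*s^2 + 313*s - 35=63*s^3 - 601*s^2 + 309*s - 27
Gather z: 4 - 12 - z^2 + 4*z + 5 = -z^2 + 4*z - 3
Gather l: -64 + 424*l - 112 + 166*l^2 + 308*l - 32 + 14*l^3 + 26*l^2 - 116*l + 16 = 14*l^3 + 192*l^2 + 616*l - 192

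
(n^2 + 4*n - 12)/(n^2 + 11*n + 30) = (n - 2)/(n + 5)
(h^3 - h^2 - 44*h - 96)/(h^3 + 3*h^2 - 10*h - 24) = (h^2 - 5*h - 24)/(h^2 - h - 6)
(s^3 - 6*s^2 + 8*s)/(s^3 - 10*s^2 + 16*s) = (s - 4)/(s - 8)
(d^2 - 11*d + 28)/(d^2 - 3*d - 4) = (d - 7)/(d + 1)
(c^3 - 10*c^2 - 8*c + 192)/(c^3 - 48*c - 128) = (c - 6)/(c + 4)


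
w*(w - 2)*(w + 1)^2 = w^4 - 3*w^2 - 2*w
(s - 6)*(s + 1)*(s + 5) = s^3 - 31*s - 30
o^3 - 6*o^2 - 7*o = o*(o - 7)*(o + 1)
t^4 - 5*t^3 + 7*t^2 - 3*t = t*(t - 3)*(t - 1)^2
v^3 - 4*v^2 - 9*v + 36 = (v - 4)*(v - 3)*(v + 3)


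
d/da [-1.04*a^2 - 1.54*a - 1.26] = -2.08*a - 1.54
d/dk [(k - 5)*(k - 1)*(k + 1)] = 3*k^2 - 10*k - 1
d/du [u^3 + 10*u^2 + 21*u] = 3*u^2 + 20*u + 21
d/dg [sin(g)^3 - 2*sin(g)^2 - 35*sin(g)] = (3*sin(g)^2 - 4*sin(g) - 35)*cos(g)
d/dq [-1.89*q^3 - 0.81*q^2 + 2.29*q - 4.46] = -5.67*q^2 - 1.62*q + 2.29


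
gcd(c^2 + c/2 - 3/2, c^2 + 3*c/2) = c + 3/2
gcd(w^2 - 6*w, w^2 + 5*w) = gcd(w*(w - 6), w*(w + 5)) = w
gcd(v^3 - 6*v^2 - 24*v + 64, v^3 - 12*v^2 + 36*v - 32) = v^2 - 10*v + 16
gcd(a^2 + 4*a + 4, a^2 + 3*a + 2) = a + 2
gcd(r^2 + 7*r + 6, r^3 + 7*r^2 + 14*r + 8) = r + 1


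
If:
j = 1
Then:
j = 1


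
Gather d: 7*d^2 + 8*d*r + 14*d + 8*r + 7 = 7*d^2 + d*(8*r + 14) + 8*r + 7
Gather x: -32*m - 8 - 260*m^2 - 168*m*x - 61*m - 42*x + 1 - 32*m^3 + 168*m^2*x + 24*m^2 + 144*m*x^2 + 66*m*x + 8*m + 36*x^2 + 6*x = -32*m^3 - 236*m^2 - 85*m + x^2*(144*m + 36) + x*(168*m^2 - 102*m - 36) - 7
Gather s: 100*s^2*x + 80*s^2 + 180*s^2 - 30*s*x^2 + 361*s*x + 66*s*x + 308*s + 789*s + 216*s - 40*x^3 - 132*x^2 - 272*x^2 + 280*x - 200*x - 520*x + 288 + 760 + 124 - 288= s^2*(100*x + 260) + s*(-30*x^2 + 427*x + 1313) - 40*x^3 - 404*x^2 - 440*x + 884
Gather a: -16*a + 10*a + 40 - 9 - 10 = 21 - 6*a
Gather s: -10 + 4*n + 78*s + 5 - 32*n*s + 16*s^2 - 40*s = 4*n + 16*s^2 + s*(38 - 32*n) - 5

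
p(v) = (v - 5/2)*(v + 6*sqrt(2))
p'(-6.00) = -6.01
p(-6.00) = -21.12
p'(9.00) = 23.99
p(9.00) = 113.65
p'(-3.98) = -1.97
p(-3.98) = -29.19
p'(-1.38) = 3.23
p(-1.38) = -27.57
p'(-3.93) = -1.87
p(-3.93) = -29.29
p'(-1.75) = 2.49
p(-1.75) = -28.62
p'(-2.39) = 1.21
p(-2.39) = -29.81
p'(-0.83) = 4.33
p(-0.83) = -25.49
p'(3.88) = 13.75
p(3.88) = 17.06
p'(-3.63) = -1.27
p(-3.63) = -29.76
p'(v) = 2*v - 5/2 + 6*sqrt(2)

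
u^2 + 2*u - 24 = (u - 4)*(u + 6)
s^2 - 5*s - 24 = (s - 8)*(s + 3)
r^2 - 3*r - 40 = (r - 8)*(r + 5)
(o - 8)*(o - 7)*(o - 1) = o^3 - 16*o^2 + 71*o - 56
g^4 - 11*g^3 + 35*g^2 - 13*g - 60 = (g - 5)*(g - 4)*(g - 3)*(g + 1)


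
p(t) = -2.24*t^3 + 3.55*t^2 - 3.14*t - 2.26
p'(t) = -6.72*t^2 + 7.1*t - 3.14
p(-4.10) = 224.67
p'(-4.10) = -145.21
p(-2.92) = 92.95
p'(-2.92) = -81.17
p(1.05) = -4.24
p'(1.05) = -3.09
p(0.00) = -2.26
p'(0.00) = -3.14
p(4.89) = -194.65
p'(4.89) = -129.11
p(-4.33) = 259.74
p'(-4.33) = -159.88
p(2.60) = -25.80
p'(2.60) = -30.11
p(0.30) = -2.94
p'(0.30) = -1.61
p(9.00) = -1375.93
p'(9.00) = -483.56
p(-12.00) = 4417.34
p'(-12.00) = -1056.02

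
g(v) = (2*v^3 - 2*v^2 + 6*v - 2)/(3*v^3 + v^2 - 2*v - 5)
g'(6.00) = 0.00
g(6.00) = 0.59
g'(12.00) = 0.00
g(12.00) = 0.61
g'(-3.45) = 0.22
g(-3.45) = 1.18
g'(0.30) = -0.99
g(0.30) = 0.06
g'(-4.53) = 0.11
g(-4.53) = 1.01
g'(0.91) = -3.69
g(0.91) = -0.89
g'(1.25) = -15119.36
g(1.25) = -80.40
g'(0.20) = -1.06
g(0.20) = 0.16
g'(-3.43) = 0.23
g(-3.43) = 1.18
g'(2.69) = -0.17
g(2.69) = 0.70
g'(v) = (-9*v^2 - 2*v + 2)*(2*v^3 - 2*v^2 + 6*v - 2)/(3*v^3 + v^2 - 2*v - 5)^2 + (6*v^2 - 4*v + 6)/(3*v^3 + v^2 - 2*v - 5) = 2*(4*v^4 - 22*v^3 - 7*v^2 + 12*v - 17)/(9*v^6 + 6*v^5 - 11*v^4 - 34*v^3 - 6*v^2 + 20*v + 25)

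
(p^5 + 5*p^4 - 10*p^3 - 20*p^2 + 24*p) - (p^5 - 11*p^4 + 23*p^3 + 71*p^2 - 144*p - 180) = 16*p^4 - 33*p^3 - 91*p^2 + 168*p + 180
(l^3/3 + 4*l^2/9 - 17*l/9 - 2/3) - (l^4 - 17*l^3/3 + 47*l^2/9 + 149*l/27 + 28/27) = -l^4 + 6*l^3 - 43*l^2/9 - 200*l/27 - 46/27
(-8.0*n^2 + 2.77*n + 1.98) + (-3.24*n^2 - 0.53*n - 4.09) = -11.24*n^2 + 2.24*n - 2.11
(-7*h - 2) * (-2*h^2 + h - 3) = 14*h^3 - 3*h^2 + 19*h + 6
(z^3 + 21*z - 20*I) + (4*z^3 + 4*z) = 5*z^3 + 25*z - 20*I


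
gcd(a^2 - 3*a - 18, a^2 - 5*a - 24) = a + 3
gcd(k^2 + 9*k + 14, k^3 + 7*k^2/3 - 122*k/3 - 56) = k + 7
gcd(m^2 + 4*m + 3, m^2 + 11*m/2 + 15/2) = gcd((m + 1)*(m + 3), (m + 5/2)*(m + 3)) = m + 3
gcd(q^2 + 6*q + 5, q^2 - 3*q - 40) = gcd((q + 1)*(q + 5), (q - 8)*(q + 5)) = q + 5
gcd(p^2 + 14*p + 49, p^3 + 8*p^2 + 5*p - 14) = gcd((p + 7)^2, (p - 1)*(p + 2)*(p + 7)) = p + 7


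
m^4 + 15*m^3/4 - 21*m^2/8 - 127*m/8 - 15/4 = (m - 2)*(m + 1/4)*(m + 5/2)*(m + 3)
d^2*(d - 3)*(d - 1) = d^4 - 4*d^3 + 3*d^2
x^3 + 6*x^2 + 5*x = x*(x + 1)*(x + 5)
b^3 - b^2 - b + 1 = (b - 1)^2*(b + 1)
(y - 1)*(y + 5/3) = y^2 + 2*y/3 - 5/3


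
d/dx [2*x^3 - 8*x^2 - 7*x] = 6*x^2 - 16*x - 7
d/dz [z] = 1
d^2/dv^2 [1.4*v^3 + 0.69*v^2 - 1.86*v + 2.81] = 8.4*v + 1.38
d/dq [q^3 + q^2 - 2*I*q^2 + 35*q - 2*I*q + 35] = 3*q^2 + q*(2 - 4*I) + 35 - 2*I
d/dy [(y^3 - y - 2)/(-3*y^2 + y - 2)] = ((1 - 3*y^2)*(3*y^2 - y + 2) - (6*y - 1)*(-y^3 + y + 2))/(3*y^2 - y + 2)^2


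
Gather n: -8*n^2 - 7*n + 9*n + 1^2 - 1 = -8*n^2 + 2*n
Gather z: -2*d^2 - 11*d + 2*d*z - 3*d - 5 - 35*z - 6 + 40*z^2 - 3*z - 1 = -2*d^2 - 14*d + 40*z^2 + z*(2*d - 38) - 12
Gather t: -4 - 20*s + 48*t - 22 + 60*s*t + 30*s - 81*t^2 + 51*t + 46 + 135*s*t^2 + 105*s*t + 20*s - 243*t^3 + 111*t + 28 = 30*s - 243*t^3 + t^2*(135*s - 81) + t*(165*s + 210) + 48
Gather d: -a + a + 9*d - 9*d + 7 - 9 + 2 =0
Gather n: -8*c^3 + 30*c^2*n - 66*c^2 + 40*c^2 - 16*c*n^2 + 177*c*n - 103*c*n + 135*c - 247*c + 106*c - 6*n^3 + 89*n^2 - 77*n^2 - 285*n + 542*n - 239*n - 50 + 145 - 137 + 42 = -8*c^3 - 26*c^2 - 6*c - 6*n^3 + n^2*(12 - 16*c) + n*(30*c^2 + 74*c + 18)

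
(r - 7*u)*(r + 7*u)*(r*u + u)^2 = r^4*u^2 + 2*r^3*u^2 - 49*r^2*u^4 + r^2*u^2 - 98*r*u^4 - 49*u^4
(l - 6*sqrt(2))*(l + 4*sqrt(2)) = l^2 - 2*sqrt(2)*l - 48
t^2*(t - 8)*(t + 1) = t^4 - 7*t^3 - 8*t^2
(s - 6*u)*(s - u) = s^2 - 7*s*u + 6*u^2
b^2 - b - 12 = (b - 4)*(b + 3)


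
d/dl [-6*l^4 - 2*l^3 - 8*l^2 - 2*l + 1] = -24*l^3 - 6*l^2 - 16*l - 2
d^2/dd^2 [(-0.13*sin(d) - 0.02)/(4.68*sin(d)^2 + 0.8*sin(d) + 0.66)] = (2.847312*sin(d)^5 + 1.265472*sin(d)^4 - 7.879248*sin(d)^3 - 2.931232*sin(d)^2 + 2.006052*sin(d) + 0.235232000000001)/(4.68*sin(d)^2 + 0.8*sin(d) + 0.66)^3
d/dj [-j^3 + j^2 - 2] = j*(2 - 3*j)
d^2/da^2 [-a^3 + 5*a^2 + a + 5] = 10 - 6*a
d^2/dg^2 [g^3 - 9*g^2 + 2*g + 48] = 6*g - 18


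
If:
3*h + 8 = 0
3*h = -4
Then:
No Solution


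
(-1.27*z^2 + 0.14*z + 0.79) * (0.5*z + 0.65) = -0.635*z^3 - 0.7555*z^2 + 0.486*z + 0.5135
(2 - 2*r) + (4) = 6 - 2*r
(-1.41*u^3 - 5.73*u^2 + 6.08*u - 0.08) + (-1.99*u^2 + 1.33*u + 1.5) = -1.41*u^3 - 7.72*u^2 + 7.41*u + 1.42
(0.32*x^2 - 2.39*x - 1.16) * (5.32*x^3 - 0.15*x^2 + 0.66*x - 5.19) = 1.7024*x^5 - 12.7628*x^4 - 5.6015*x^3 - 3.0642*x^2 + 11.6385*x + 6.0204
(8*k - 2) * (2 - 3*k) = -24*k^2 + 22*k - 4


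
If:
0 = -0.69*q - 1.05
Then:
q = -1.52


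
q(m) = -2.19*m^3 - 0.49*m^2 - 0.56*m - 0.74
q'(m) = -6.57*m^2 - 0.98*m - 0.56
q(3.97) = -147.72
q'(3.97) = -108.00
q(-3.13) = 63.37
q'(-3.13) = -61.86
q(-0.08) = -0.70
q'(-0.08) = -0.52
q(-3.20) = 67.80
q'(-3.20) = -64.70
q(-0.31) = -0.55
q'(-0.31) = -0.89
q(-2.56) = 34.22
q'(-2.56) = -41.11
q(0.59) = -1.69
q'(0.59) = -3.43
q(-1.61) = 8.03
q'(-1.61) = -16.01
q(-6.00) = 458.02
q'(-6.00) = -231.20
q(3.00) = -65.96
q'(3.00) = -62.63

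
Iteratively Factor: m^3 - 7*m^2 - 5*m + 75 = (m - 5)*(m^2 - 2*m - 15) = (m - 5)*(m + 3)*(m - 5)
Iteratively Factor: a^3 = (a)*(a^2) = a^2*(a)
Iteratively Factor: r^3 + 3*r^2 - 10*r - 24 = (r + 4)*(r^2 - r - 6) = (r + 2)*(r + 4)*(r - 3)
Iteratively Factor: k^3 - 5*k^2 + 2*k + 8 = (k + 1)*(k^2 - 6*k + 8) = (k - 4)*(k + 1)*(k - 2)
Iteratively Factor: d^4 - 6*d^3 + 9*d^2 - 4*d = (d - 4)*(d^3 - 2*d^2 + d) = d*(d - 4)*(d^2 - 2*d + 1) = d*(d - 4)*(d - 1)*(d - 1)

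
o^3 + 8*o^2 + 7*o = o*(o + 1)*(o + 7)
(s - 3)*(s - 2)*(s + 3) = s^3 - 2*s^2 - 9*s + 18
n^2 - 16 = (n - 4)*(n + 4)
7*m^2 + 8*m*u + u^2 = (m + u)*(7*m + u)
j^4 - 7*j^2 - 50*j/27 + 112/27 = (j - 8/3)*(j - 2/3)*(j + 1)*(j + 7/3)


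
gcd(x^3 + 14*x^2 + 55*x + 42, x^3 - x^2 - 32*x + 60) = x + 6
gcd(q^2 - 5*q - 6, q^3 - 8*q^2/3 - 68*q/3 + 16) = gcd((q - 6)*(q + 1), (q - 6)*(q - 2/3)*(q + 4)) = q - 6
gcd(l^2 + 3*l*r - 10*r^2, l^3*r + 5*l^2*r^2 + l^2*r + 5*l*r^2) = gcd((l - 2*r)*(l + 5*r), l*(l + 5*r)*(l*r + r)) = l + 5*r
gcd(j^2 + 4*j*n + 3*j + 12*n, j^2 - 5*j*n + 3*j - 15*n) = j + 3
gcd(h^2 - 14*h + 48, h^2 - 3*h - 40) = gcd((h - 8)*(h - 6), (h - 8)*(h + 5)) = h - 8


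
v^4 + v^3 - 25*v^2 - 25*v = v*(v - 5)*(v + 1)*(v + 5)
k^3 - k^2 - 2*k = k*(k - 2)*(k + 1)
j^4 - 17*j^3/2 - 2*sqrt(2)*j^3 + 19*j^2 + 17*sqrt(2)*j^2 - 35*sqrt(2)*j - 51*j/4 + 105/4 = (j - 5)*(j - 7/2)*(j - 3*sqrt(2)/2)*(j - sqrt(2)/2)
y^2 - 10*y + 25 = (y - 5)^2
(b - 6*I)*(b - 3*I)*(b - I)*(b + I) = b^4 - 9*I*b^3 - 17*b^2 - 9*I*b - 18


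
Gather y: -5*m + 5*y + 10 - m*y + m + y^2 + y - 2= -4*m + y^2 + y*(6 - m) + 8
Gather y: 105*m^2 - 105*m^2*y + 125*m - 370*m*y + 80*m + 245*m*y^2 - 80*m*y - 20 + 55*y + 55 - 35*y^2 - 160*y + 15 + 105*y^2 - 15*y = 105*m^2 + 205*m + y^2*(245*m + 70) + y*(-105*m^2 - 450*m - 120) + 50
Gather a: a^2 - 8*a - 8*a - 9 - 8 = a^2 - 16*a - 17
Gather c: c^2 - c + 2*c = c^2 + c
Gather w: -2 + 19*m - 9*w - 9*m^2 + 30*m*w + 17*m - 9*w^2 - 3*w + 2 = -9*m^2 + 36*m - 9*w^2 + w*(30*m - 12)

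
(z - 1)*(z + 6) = z^2 + 5*z - 6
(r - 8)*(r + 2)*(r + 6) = r^3 - 52*r - 96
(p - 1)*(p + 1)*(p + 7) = p^3 + 7*p^2 - p - 7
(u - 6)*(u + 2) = u^2 - 4*u - 12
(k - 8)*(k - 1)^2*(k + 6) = k^4 - 4*k^3 - 43*k^2 + 94*k - 48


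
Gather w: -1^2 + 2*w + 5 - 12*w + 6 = 10 - 10*w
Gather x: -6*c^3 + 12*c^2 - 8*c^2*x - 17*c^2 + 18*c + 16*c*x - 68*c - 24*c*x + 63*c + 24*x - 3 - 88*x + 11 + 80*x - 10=-6*c^3 - 5*c^2 + 13*c + x*(-8*c^2 - 8*c + 16) - 2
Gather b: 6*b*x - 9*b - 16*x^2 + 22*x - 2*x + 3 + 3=b*(6*x - 9) - 16*x^2 + 20*x + 6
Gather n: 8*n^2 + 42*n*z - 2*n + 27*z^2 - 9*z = 8*n^2 + n*(42*z - 2) + 27*z^2 - 9*z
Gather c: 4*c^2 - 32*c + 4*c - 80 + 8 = 4*c^2 - 28*c - 72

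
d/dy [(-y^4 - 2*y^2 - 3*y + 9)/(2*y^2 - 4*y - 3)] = (-4*y^5 + 12*y^4 + 12*y^3 + 14*y^2 - 24*y + 45)/(4*y^4 - 16*y^3 + 4*y^2 + 24*y + 9)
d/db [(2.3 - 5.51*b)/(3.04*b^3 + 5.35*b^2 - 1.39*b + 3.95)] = (33.5008*b^3 + 8.5025*b^2 - 24.61*b - 18.5675)/(9.2416*b^6 + 32.528*b^5 + 20.1713*b^4 + 9.143*b^3 + 44.1971*b^2 - 10.981*b + 15.6025)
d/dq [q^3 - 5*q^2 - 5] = q*(3*q - 10)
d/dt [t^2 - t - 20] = 2*t - 1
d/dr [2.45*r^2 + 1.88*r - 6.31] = 4.9*r + 1.88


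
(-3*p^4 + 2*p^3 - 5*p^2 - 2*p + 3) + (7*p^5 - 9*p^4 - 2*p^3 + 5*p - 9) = 7*p^5 - 12*p^4 - 5*p^2 + 3*p - 6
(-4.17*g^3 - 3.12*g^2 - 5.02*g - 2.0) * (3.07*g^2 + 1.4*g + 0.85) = -12.8019*g^5 - 15.4164*g^4 - 23.3239*g^3 - 15.82*g^2 - 7.067*g - 1.7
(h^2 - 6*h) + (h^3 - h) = h^3 + h^2 - 7*h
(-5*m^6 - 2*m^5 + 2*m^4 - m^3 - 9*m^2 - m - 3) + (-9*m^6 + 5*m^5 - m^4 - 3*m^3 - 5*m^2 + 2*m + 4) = -14*m^6 + 3*m^5 + m^4 - 4*m^3 - 14*m^2 + m + 1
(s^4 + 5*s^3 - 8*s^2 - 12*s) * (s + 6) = s^5 + 11*s^4 + 22*s^3 - 60*s^2 - 72*s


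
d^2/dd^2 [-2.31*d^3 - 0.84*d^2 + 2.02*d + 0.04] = -13.86*d - 1.68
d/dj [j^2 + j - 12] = 2*j + 1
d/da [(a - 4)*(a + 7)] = 2*a + 3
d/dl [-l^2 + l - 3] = 1 - 2*l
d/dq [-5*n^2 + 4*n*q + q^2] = 4*n + 2*q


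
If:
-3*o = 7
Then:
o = -7/3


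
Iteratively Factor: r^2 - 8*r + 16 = (r - 4)*(r - 4)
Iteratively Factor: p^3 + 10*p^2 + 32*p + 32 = (p + 4)*(p^2 + 6*p + 8) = (p + 2)*(p + 4)*(p + 4)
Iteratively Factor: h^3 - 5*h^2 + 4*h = (h - 4)*(h^2 - h) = (h - 4)*(h - 1)*(h)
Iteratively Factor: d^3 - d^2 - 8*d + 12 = (d + 3)*(d^2 - 4*d + 4) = (d - 2)*(d + 3)*(d - 2)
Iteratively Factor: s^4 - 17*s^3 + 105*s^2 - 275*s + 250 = (s - 5)*(s^3 - 12*s^2 + 45*s - 50) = (s - 5)^2*(s^2 - 7*s + 10) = (s - 5)^3*(s - 2)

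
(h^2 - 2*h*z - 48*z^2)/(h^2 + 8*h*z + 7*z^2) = (h^2 - 2*h*z - 48*z^2)/(h^2 + 8*h*z + 7*z^2)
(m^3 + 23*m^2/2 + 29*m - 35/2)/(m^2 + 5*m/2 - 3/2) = (m^2 + 12*m + 35)/(m + 3)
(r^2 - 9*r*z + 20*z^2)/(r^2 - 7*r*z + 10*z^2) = (-r + 4*z)/(-r + 2*z)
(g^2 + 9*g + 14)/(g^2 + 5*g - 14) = (g + 2)/(g - 2)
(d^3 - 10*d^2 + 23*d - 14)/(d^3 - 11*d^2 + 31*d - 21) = (d - 2)/(d - 3)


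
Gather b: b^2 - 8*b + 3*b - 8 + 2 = b^2 - 5*b - 6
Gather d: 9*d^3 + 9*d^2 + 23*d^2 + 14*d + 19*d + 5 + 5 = 9*d^3 + 32*d^2 + 33*d + 10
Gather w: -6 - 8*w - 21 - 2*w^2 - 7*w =-2*w^2 - 15*w - 27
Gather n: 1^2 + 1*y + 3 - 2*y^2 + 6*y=-2*y^2 + 7*y + 4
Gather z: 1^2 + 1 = 2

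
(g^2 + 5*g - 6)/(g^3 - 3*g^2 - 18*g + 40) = (g^2 + 5*g - 6)/(g^3 - 3*g^2 - 18*g + 40)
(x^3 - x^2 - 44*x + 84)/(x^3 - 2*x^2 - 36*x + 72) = (x + 7)/(x + 6)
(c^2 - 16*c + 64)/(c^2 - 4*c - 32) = (c - 8)/(c + 4)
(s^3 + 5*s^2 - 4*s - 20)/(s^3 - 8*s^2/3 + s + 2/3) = 3*(s^2 + 7*s + 10)/(3*s^2 - 2*s - 1)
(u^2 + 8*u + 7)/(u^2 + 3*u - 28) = (u + 1)/(u - 4)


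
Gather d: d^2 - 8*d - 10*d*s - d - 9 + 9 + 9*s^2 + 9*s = d^2 + d*(-10*s - 9) + 9*s^2 + 9*s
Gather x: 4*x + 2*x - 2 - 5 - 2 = 6*x - 9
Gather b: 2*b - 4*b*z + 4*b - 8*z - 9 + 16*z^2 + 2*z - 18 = b*(6 - 4*z) + 16*z^2 - 6*z - 27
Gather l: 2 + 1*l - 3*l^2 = -3*l^2 + l + 2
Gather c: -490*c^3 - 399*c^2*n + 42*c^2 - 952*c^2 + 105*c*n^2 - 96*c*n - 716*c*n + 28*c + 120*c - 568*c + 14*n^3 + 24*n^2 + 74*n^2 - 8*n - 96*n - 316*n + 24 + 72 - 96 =-490*c^3 + c^2*(-399*n - 910) + c*(105*n^2 - 812*n - 420) + 14*n^3 + 98*n^2 - 420*n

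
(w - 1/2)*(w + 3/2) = w^2 + w - 3/4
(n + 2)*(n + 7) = n^2 + 9*n + 14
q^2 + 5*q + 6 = (q + 2)*(q + 3)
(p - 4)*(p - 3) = p^2 - 7*p + 12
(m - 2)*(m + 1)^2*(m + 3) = m^4 + 3*m^3 - 3*m^2 - 11*m - 6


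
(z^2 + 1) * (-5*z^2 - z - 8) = -5*z^4 - z^3 - 13*z^2 - z - 8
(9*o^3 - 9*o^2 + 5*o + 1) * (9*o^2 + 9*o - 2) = 81*o^5 - 54*o^3 + 72*o^2 - o - 2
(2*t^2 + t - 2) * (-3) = -6*t^2 - 3*t + 6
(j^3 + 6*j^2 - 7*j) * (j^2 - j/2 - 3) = j^5 + 11*j^4/2 - 13*j^3 - 29*j^2/2 + 21*j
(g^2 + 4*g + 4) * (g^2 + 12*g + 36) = g^4 + 16*g^3 + 88*g^2 + 192*g + 144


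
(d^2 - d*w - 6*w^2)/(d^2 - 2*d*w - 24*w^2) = (-d^2 + d*w + 6*w^2)/(-d^2 + 2*d*w + 24*w^2)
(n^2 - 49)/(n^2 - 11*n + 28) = (n + 7)/(n - 4)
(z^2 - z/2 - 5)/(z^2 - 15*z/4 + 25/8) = 4*(z + 2)/(4*z - 5)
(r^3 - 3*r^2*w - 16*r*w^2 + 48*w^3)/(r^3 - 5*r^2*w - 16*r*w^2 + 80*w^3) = (r - 3*w)/(r - 5*w)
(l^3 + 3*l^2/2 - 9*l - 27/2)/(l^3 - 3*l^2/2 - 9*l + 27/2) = (2*l + 3)/(2*l - 3)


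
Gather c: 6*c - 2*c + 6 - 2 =4*c + 4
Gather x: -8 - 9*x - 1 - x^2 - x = -x^2 - 10*x - 9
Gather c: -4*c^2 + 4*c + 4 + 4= -4*c^2 + 4*c + 8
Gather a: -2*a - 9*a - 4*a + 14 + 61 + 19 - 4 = 90 - 15*a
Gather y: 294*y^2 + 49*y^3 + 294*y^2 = 49*y^3 + 588*y^2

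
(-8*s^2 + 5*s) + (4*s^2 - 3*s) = -4*s^2 + 2*s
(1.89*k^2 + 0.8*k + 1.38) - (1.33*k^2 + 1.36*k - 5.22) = 0.56*k^2 - 0.56*k + 6.6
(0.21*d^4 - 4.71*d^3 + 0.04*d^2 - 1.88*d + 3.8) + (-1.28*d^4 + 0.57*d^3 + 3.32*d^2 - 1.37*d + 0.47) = -1.07*d^4 - 4.14*d^3 + 3.36*d^2 - 3.25*d + 4.27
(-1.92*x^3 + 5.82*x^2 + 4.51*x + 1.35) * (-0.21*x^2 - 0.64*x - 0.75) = 0.4032*x^5 + 0.00659999999999994*x^4 - 3.2319*x^3 - 7.5349*x^2 - 4.2465*x - 1.0125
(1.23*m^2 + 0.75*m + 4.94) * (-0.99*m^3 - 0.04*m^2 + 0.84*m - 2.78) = -1.2177*m^5 - 0.7917*m^4 - 3.8874*m^3 - 2.987*m^2 + 2.0646*m - 13.7332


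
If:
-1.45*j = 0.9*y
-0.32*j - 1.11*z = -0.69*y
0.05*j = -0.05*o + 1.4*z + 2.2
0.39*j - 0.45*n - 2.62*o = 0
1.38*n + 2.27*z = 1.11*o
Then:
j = 1.19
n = 2.35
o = -0.23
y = -1.92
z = -1.54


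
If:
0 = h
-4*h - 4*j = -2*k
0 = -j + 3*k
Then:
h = 0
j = 0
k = 0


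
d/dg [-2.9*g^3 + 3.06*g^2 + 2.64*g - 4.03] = -8.7*g^2 + 6.12*g + 2.64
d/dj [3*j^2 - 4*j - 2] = 6*j - 4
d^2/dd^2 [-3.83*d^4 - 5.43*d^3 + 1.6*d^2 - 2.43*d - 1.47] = -45.96*d^2 - 32.58*d + 3.2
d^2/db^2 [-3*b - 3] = 0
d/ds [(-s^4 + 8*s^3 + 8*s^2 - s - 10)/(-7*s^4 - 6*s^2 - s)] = 2*(28*s^6 + 62*s^5 - 33*s^4 - 148*s^3 - 7*s^2 - 60*s - 5)/(s^2*(49*s^6 + 84*s^4 + 14*s^3 + 36*s^2 + 12*s + 1))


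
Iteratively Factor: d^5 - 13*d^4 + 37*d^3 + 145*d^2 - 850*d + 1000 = (d - 5)*(d^4 - 8*d^3 - 3*d^2 + 130*d - 200) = (d - 5)*(d - 2)*(d^3 - 6*d^2 - 15*d + 100) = (d - 5)*(d - 2)*(d + 4)*(d^2 - 10*d + 25) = (d - 5)^2*(d - 2)*(d + 4)*(d - 5)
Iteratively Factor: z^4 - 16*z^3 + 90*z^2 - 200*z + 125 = (z - 1)*(z^3 - 15*z^2 + 75*z - 125) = (z - 5)*(z - 1)*(z^2 - 10*z + 25) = (z - 5)^2*(z - 1)*(z - 5)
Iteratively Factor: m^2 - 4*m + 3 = (m - 3)*(m - 1)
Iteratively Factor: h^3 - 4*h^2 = (h - 4)*(h^2) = h*(h - 4)*(h)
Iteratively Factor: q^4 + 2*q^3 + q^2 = (q)*(q^3 + 2*q^2 + q) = q^2*(q^2 + 2*q + 1) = q^2*(q + 1)*(q + 1)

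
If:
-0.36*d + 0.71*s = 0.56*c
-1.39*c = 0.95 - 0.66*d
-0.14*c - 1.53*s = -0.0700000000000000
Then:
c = -0.35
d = 0.70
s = 0.08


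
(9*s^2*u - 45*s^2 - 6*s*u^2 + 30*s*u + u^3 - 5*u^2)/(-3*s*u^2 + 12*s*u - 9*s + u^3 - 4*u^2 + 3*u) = (-3*s*u + 15*s + u^2 - 5*u)/(u^2 - 4*u + 3)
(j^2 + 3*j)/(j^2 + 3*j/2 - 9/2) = 2*j/(2*j - 3)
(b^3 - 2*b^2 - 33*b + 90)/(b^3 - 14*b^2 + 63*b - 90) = (b + 6)/(b - 6)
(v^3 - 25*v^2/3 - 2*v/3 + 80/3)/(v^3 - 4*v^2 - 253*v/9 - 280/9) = 3*(v - 2)/(3*v + 7)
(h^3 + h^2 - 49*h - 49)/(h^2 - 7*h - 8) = (h^2 - 49)/(h - 8)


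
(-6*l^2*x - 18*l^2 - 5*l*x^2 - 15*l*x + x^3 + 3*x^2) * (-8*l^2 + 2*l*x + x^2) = 48*l^4*x + 144*l^4 + 28*l^3*x^2 + 84*l^3*x - 24*l^2*x^3 - 72*l^2*x^2 - 3*l*x^4 - 9*l*x^3 + x^5 + 3*x^4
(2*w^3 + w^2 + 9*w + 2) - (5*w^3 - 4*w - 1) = -3*w^3 + w^2 + 13*w + 3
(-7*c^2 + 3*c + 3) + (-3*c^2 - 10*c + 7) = -10*c^2 - 7*c + 10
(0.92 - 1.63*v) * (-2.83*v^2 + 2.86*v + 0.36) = 4.6129*v^3 - 7.2654*v^2 + 2.0444*v + 0.3312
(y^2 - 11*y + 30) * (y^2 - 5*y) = y^4 - 16*y^3 + 85*y^2 - 150*y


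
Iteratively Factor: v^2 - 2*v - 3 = (v + 1)*(v - 3)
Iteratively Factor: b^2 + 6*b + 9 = (b + 3)*(b + 3)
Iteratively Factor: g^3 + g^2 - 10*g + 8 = (g + 4)*(g^2 - 3*g + 2) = (g - 2)*(g + 4)*(g - 1)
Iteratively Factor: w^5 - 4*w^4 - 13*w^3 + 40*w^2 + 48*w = (w + 1)*(w^4 - 5*w^3 - 8*w^2 + 48*w) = w*(w + 1)*(w^3 - 5*w^2 - 8*w + 48) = w*(w + 1)*(w + 3)*(w^2 - 8*w + 16) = w*(w - 4)*(w + 1)*(w + 3)*(w - 4)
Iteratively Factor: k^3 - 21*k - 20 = (k - 5)*(k^2 + 5*k + 4) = (k - 5)*(k + 1)*(k + 4)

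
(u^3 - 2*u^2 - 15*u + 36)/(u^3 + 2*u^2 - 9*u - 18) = (u^2 + u - 12)/(u^2 + 5*u + 6)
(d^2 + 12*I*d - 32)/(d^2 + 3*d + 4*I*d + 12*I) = (d + 8*I)/(d + 3)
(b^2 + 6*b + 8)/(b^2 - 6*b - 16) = (b + 4)/(b - 8)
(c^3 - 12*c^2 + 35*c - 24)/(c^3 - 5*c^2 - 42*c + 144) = (c - 1)/(c + 6)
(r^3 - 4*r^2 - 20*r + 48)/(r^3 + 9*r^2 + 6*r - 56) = (r - 6)/(r + 7)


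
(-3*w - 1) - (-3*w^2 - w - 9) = 3*w^2 - 2*w + 8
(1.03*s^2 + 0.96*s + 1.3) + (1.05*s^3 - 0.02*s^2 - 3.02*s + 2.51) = 1.05*s^3 + 1.01*s^2 - 2.06*s + 3.81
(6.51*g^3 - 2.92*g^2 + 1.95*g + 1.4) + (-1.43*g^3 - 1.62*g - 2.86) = 5.08*g^3 - 2.92*g^2 + 0.33*g - 1.46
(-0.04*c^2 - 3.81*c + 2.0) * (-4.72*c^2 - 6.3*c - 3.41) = 0.1888*c^4 + 18.2352*c^3 + 14.6994*c^2 + 0.392100000000001*c - 6.82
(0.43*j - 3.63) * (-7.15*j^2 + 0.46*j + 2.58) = -3.0745*j^3 + 26.1523*j^2 - 0.5604*j - 9.3654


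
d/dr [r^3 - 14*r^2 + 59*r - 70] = 3*r^2 - 28*r + 59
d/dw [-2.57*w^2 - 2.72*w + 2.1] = -5.14*w - 2.72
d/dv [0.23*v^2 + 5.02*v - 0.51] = 0.46*v + 5.02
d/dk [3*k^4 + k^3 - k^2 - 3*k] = 12*k^3 + 3*k^2 - 2*k - 3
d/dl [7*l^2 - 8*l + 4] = 14*l - 8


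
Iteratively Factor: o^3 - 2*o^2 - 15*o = (o)*(o^2 - 2*o - 15) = o*(o - 5)*(o + 3)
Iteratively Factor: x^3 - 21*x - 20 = (x + 4)*(x^2 - 4*x - 5) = (x - 5)*(x + 4)*(x + 1)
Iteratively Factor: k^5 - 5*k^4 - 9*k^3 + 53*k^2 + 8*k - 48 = (k + 3)*(k^4 - 8*k^3 + 15*k^2 + 8*k - 16) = (k - 1)*(k + 3)*(k^3 - 7*k^2 + 8*k + 16) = (k - 4)*(k - 1)*(k + 3)*(k^2 - 3*k - 4) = (k - 4)^2*(k - 1)*(k + 3)*(k + 1)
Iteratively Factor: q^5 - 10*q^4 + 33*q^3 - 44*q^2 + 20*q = (q - 2)*(q^4 - 8*q^3 + 17*q^2 - 10*q) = (q - 2)*(q - 1)*(q^3 - 7*q^2 + 10*q) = (q - 2)^2*(q - 1)*(q^2 - 5*q) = q*(q - 2)^2*(q - 1)*(q - 5)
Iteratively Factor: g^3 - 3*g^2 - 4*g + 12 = (g - 2)*(g^2 - g - 6) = (g - 3)*(g - 2)*(g + 2)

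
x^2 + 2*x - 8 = (x - 2)*(x + 4)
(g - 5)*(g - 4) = g^2 - 9*g + 20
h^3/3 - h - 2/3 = (h/3 + 1/3)*(h - 2)*(h + 1)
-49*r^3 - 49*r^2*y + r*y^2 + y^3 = (-7*r + y)*(r + y)*(7*r + y)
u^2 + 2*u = u*(u + 2)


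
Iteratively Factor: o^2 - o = (o)*(o - 1)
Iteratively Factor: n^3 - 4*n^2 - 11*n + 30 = (n - 2)*(n^2 - 2*n - 15) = (n - 5)*(n - 2)*(n + 3)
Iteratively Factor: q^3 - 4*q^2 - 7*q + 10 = (q - 5)*(q^2 + q - 2) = (q - 5)*(q - 1)*(q + 2)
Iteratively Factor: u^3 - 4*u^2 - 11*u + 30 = (u - 2)*(u^2 - 2*u - 15) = (u - 5)*(u - 2)*(u + 3)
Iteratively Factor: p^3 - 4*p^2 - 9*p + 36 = (p - 3)*(p^2 - p - 12) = (p - 3)*(p + 3)*(p - 4)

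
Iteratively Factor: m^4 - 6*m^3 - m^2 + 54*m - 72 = (m + 3)*(m^3 - 9*m^2 + 26*m - 24) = (m - 4)*(m + 3)*(m^2 - 5*m + 6) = (m - 4)*(m - 3)*(m + 3)*(m - 2)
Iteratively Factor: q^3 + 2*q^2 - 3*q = (q - 1)*(q^2 + 3*q) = q*(q - 1)*(q + 3)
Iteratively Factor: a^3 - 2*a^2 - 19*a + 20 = (a - 5)*(a^2 + 3*a - 4) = (a - 5)*(a - 1)*(a + 4)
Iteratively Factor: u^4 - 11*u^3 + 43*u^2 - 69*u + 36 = (u - 4)*(u^3 - 7*u^2 + 15*u - 9) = (u - 4)*(u - 3)*(u^2 - 4*u + 3) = (u - 4)*(u - 3)^2*(u - 1)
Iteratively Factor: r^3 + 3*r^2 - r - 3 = (r - 1)*(r^2 + 4*r + 3) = (r - 1)*(r + 1)*(r + 3)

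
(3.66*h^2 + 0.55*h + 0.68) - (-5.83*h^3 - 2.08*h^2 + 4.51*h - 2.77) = 5.83*h^3 + 5.74*h^2 - 3.96*h + 3.45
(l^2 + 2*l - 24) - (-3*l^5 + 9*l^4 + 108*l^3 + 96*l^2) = 3*l^5 - 9*l^4 - 108*l^3 - 95*l^2 + 2*l - 24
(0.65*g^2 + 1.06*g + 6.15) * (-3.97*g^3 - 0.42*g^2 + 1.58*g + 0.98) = -2.5805*g^5 - 4.4812*g^4 - 23.8337*g^3 - 0.2712*g^2 + 10.7558*g + 6.027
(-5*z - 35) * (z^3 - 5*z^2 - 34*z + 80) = -5*z^4 - 10*z^3 + 345*z^2 + 790*z - 2800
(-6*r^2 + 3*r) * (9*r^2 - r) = -54*r^4 + 33*r^3 - 3*r^2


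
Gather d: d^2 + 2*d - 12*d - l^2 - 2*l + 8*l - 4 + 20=d^2 - 10*d - l^2 + 6*l + 16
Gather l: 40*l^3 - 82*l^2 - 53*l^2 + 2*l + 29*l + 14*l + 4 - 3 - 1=40*l^3 - 135*l^2 + 45*l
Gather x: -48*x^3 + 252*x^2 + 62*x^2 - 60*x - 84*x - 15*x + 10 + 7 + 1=-48*x^3 + 314*x^2 - 159*x + 18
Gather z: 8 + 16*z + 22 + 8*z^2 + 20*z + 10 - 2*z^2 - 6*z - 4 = 6*z^2 + 30*z + 36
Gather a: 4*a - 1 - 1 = 4*a - 2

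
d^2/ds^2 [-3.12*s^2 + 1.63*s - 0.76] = -6.24000000000000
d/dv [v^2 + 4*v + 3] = 2*v + 4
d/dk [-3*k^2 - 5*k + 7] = -6*k - 5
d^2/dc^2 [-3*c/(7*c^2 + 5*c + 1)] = 6*(-c*(14*c + 5)^2 + (21*c + 5)*(7*c^2 + 5*c + 1))/(7*c^2 + 5*c + 1)^3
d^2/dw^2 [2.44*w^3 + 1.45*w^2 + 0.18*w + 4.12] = 14.64*w + 2.9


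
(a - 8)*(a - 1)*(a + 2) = a^3 - 7*a^2 - 10*a + 16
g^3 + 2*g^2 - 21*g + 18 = (g - 3)*(g - 1)*(g + 6)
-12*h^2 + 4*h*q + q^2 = (-2*h + q)*(6*h + q)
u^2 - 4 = (u - 2)*(u + 2)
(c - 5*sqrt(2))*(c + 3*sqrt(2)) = c^2 - 2*sqrt(2)*c - 30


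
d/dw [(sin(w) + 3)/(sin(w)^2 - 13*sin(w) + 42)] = (-6*sin(w) + cos(w)^2 + 80)*cos(w)/(sin(w)^2 - 13*sin(w) + 42)^2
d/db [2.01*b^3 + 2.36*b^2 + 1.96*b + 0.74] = 6.03*b^2 + 4.72*b + 1.96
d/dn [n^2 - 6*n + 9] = 2*n - 6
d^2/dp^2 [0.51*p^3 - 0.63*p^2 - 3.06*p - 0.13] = 3.06*p - 1.26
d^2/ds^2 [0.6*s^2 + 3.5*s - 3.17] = 1.20000000000000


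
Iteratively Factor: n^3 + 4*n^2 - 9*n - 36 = (n - 3)*(n^2 + 7*n + 12) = (n - 3)*(n + 4)*(n + 3)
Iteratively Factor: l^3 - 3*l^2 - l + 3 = (l + 1)*(l^2 - 4*l + 3) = (l - 1)*(l + 1)*(l - 3)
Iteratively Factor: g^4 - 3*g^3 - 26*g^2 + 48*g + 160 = (g + 2)*(g^3 - 5*g^2 - 16*g + 80) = (g + 2)*(g + 4)*(g^2 - 9*g + 20) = (g - 5)*(g + 2)*(g + 4)*(g - 4)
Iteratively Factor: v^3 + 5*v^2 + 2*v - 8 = (v + 2)*(v^2 + 3*v - 4) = (v - 1)*(v + 2)*(v + 4)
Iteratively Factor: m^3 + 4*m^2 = (m + 4)*(m^2) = m*(m + 4)*(m)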